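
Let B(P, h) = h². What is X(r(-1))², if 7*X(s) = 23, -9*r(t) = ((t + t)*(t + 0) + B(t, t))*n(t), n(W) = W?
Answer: 529/49 ≈ 10.796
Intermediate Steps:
r(t) = -t³/3 (r(t) = -((t + t)*(t + 0) + t²)*t/9 = -((2*t)*t + t²)*t/9 = -(2*t² + t²)*t/9 = -3*t²*t/9 = -t³/3)
X(s) = 23/7 (X(s) = (⅐)*23 = 23/7)
X(r(-1))² = (23/7)² = 529/49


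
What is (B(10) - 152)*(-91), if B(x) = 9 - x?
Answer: 13923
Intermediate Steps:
(B(10) - 152)*(-91) = ((9 - 1*10) - 152)*(-91) = ((9 - 10) - 152)*(-91) = (-1 - 152)*(-91) = -153*(-91) = 13923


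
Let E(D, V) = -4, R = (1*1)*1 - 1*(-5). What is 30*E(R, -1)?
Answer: -120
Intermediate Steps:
R = 6 (R = 1*1 + 5 = 1 + 5 = 6)
30*E(R, -1) = 30*(-4) = -120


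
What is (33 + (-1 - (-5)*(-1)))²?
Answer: 729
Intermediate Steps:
(33 + (-1 - (-5)*(-1)))² = (33 + (-1 - 1*5))² = (33 + (-1 - 5))² = (33 - 6)² = 27² = 729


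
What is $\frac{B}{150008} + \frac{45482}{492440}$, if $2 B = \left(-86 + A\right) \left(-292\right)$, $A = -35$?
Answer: $\frac{485065903}{2308435610} \approx 0.21013$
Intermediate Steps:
$B = 17666$ ($B = \frac{\left(-86 - 35\right) \left(-292\right)}{2} = \frac{\left(-121\right) \left(-292\right)}{2} = \frac{1}{2} \cdot 35332 = 17666$)
$\frac{B}{150008} + \frac{45482}{492440} = \frac{17666}{150008} + \frac{45482}{492440} = 17666 \cdot \frac{1}{150008} + 45482 \cdot \frac{1}{492440} = \frac{8833}{75004} + \frac{22741}{246220} = \frac{485065903}{2308435610}$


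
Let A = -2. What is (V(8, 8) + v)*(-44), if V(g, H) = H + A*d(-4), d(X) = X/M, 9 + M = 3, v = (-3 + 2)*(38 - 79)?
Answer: -6292/3 ≈ -2097.3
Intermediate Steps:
v = 41 (v = -1*(-41) = 41)
M = -6 (M = -9 + 3 = -6)
d(X) = -X/6 (d(X) = X/(-6) = X*(-⅙) = -X/6)
V(g, H) = -4/3 + H (V(g, H) = H - (-1)*(-4)/3 = H - 2*⅔ = H - 4/3 = -4/3 + H)
(V(8, 8) + v)*(-44) = ((-4/3 + 8) + 41)*(-44) = (20/3 + 41)*(-44) = (143/3)*(-44) = -6292/3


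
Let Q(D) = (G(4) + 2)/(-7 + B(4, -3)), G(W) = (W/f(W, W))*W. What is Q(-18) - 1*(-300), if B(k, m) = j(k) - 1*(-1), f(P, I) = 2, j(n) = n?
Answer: 295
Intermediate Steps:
B(k, m) = 1 + k (B(k, m) = k - 1*(-1) = k + 1 = 1 + k)
G(W) = W²/2 (G(W) = (W/2)*W = W²/2)
Q(D) = -5 (Q(D) = ((½)*4² + 2)/(-7 + (1 + 4)) = ((½)*16 + 2)/(-7 + 5) = (8 + 2)/(-2) = 10*(-½) = -5)
Q(-18) - 1*(-300) = -5 - 1*(-300) = -5 + 300 = 295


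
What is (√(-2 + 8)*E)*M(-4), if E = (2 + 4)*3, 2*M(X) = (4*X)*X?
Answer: 576*√6 ≈ 1410.9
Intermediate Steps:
M(X) = 2*X² (M(X) = ((4*X)*X)/2 = (4*X²)/2 = 2*X²)
E = 18 (E = 6*3 = 18)
(√(-2 + 8)*E)*M(-4) = (√(-2 + 8)*18)*(2*(-4)²) = (√6*18)*(2*16) = (18*√6)*32 = 576*√6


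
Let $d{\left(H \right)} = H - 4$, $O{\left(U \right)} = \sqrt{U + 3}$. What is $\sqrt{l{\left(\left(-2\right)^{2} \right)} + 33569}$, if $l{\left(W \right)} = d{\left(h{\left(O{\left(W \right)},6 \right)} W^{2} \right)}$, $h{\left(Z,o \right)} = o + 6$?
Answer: $\sqrt{33757} \approx 183.73$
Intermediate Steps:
$O{\left(U \right)} = \sqrt{3 + U}$
$h{\left(Z,o \right)} = 6 + o$
$d{\left(H \right)} = -4 + H$ ($d{\left(H \right)} = H - 4 = -4 + H$)
$l{\left(W \right)} = -4 + 12 W^{2}$ ($l{\left(W \right)} = -4 + \left(6 + 6\right) W^{2} = -4 + 12 W^{2}$)
$\sqrt{l{\left(\left(-2\right)^{2} \right)} + 33569} = \sqrt{\left(-4 + 12 \left(\left(-2\right)^{2}\right)^{2}\right) + 33569} = \sqrt{\left(-4 + 12 \cdot 4^{2}\right) + 33569} = \sqrt{\left(-4 + 12 \cdot 16\right) + 33569} = \sqrt{\left(-4 + 192\right) + 33569} = \sqrt{188 + 33569} = \sqrt{33757}$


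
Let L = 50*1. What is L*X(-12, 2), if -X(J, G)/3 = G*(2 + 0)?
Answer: -600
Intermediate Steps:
L = 50
X(J, G) = -6*G (X(J, G) = -3*G*(2 + 0) = -3*G*2 = -6*G)
L*X(-12, 2) = 50*(-6*2) = 50*(-12) = -600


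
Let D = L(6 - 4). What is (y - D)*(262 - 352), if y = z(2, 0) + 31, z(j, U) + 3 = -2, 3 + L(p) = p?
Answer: -2430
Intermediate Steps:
L(p) = -3 + p
D = -1 (D = -3 + (6 - 4) = -3 + 2 = -1)
z(j, U) = -5 (z(j, U) = -3 - 2 = -5)
y = 26 (y = -5 + 31 = 26)
(y - D)*(262 - 352) = (26 - 1*(-1))*(262 - 352) = (26 + 1)*(-90) = 27*(-90) = -2430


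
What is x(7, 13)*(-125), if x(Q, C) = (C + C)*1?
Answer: -3250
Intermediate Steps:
x(Q, C) = 2*C (x(Q, C) = (2*C)*1 = 2*C)
x(7, 13)*(-125) = (2*13)*(-125) = 26*(-125) = -3250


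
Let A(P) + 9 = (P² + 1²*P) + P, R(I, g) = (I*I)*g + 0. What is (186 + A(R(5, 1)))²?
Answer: 725904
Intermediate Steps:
R(I, g) = g*I² (R(I, g) = I²*g + 0 = g*I² + 0 = g*I²)
A(P) = -9 + P² + 2*P (A(P) = -9 + ((P² + 1²*P) + P) = -9 + ((P² + 1*P) + P) = -9 + ((P² + P) + P) = -9 + ((P + P²) + P) = -9 + (P² + 2*P) = -9 + P² + 2*P)
(186 + A(R(5, 1)))² = (186 + (-9 + (1*5²)² + 2*(1*5²)))² = (186 + (-9 + (1*25)² + 2*(1*25)))² = (186 + (-9 + 25² + 2*25))² = (186 + (-9 + 625 + 50))² = (186 + 666)² = 852² = 725904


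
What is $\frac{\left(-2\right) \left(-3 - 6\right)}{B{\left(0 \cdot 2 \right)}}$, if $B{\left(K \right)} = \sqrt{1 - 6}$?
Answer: $- \frac{18 i \sqrt{5}}{5} \approx - 8.0499 i$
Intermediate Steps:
$B{\left(K \right)} = i \sqrt{5}$ ($B{\left(K \right)} = \sqrt{-5} = i \sqrt{5}$)
$\frac{\left(-2\right) \left(-3 - 6\right)}{B{\left(0 \cdot 2 \right)}} = \frac{\left(-2\right) \left(-3 - 6\right)}{i \sqrt{5}} = \left(-2\right) \left(-9\right) \left(- \frac{i \sqrt{5}}{5}\right) = 18 \left(- \frac{i \sqrt{5}}{5}\right) = - \frac{18 i \sqrt{5}}{5}$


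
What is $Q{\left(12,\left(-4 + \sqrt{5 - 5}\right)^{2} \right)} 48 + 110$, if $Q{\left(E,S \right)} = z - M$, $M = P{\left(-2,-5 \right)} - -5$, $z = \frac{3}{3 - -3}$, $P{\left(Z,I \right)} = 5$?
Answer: $-346$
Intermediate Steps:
$z = \frac{1}{2}$ ($z = \frac{3}{3 + 3} = \frac{3}{6} = 3 \cdot \frac{1}{6} = \frac{1}{2} \approx 0.5$)
$M = 10$ ($M = 5 - -5 = 5 + 5 = 10$)
$Q{\left(E,S \right)} = - \frac{19}{2}$ ($Q{\left(E,S \right)} = \frac{1}{2} - 10 = - \frac{19}{2}$)
$Q{\left(12,\left(-4 + \sqrt{5 - 5}\right)^{2} \right)} 48 + 110 = \left(- \frac{19}{2}\right) 48 + 110 = -456 + 110 = -346$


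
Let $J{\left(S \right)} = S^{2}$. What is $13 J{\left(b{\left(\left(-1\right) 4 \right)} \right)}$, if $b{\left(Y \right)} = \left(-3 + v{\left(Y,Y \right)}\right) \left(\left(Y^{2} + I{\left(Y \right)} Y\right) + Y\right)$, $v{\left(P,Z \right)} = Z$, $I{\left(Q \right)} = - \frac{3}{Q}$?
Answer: $51597$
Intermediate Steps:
$b{\left(Y \right)} = \left(-3 + Y\right) \left(-3 + Y + Y^{2}\right)$ ($b{\left(Y \right)} = \left(-3 + Y\right) \left(\left(Y^{2} + - \frac{3}{Y} Y\right) + Y\right) = \left(-3 + Y\right) \left(\left(Y^{2} - 3\right) + Y\right) = \left(-3 + Y\right) \left(\left(-3 + Y^{2}\right) + Y\right) = \left(-3 + Y\right) \left(-3 + Y + Y^{2}\right)$)
$13 J{\left(b{\left(\left(-1\right) 4 \right)} \right)} = 13 \left(9 + \left(-1\right) 4 \left(-6 + \left(\left(-1\right) 4\right)^{2} - 2 \left(\left(-1\right) 4\right)\right)\right)^{2} = 13 \left(9 - 4 \left(-6 + \left(-4\right)^{2} - -8\right)\right)^{2} = 13 \left(9 - 4 \left(-6 + 16 + 8\right)\right)^{2} = 13 \left(9 - 72\right)^{2} = 13 \left(-63\right)^{2} = 13 \cdot 3969 = 51597$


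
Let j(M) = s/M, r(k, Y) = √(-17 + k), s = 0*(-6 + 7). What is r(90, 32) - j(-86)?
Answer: √73 ≈ 8.5440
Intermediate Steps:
s = 0 (s = 0*1 = 0)
j(M) = 0 (j(M) = 0/M = 0)
r(90, 32) - j(-86) = √(-17 + 90) - 1*0 = √73 + 0 = √73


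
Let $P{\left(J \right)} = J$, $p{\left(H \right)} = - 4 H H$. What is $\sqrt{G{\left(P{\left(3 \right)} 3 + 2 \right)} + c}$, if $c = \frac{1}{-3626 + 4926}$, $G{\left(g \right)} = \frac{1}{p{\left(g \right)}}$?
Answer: $\frac{i \sqrt{663}}{715} \approx 0.036012 i$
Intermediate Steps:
$p{\left(H \right)} = - 4 H^{2}$
$G{\left(g \right)} = - \frac{1}{4 g^{2}}$ ($G{\left(g \right)} = \frac{1}{\left(-4\right) g^{2}} = - \frac{1}{4 g^{2}}$)
$c = \frac{1}{1300} \approx 0.00076923$
$\sqrt{G{\left(P{\left(3 \right)} 3 + 2 \right)} + c} = \sqrt{- \frac{1}{4 \left(3 \cdot 3 + 2\right)^{2}} + \frac{1}{1300}} = \sqrt{- \frac{1}{4 \left(9 + 2\right)^{2}} + \frac{1}{1300}} = \sqrt{- \frac{1}{4 \cdot 121} + \frac{1}{1300}} = \sqrt{\left(- \frac{1}{4}\right) \frac{1}{121} + \frac{1}{1300}} = \sqrt{- \frac{1}{484} + \frac{1}{1300}} = \sqrt{- \frac{51}{39325}} = \frac{i \sqrt{663}}{715}$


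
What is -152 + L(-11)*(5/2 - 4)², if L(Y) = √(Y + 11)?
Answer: -152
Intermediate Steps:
L(Y) = √(11 + Y)
-152 + L(-11)*(5/2 - 4)² = -152 + √(11 - 11)*(5/2 - 4)² = -152 + √0*(5*(½) - 4)² = -152 + 0*(5/2 - 4)² = -152 + 0*(-3/2)² = -152 + 0*(9/4) = -152 + 0 = -152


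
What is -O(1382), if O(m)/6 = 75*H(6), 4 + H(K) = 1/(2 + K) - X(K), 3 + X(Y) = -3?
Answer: -3825/4 ≈ -956.25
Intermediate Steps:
X(Y) = -6 (X(Y) = -3 - 3 = -6)
H(K) = 2 + 1/(2 + K) (H(K) = -4 + (1/(2 + K) - 1*(-6)) = -4 + (1/(2 + K) + 6) = -4 + (6 + 1/(2 + K)) = 2 + 1/(2 + K))
O(m) = 3825/4 (O(m) = 6*(75*((5 + 2*6)/(2 + 6))) = 6*(75*((5 + 12)/8)) = 6*(75*((⅛)*17)) = 6*(75*(17/8)) = 6*(1275/8) = 3825/4)
-O(1382) = -1*3825/4 = -3825/4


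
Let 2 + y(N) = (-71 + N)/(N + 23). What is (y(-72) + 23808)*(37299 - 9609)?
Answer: 32304178530/49 ≈ 6.5927e+8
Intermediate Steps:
y(N) = -2 + (-71 + N)/(23 + N) (y(N) = -2 + (-71 + N)/(N + 23) = -2 + (-71 + N)/(23 + N))
(y(-72) + 23808)*(37299 - 9609) = ((-117 - 1*(-72))/(23 - 72) + 23808)*(37299 - 9609) = ((-117 + 72)/(-49) + 23808)*27690 = (-1/49*(-45) + 23808)*27690 = (45/49 + 23808)*27690 = (1166637/49)*27690 = 32304178530/49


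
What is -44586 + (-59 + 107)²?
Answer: -42282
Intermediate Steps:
-44586 + (-59 + 107)² = -44586 + 48² = -44586 + 2304 = -42282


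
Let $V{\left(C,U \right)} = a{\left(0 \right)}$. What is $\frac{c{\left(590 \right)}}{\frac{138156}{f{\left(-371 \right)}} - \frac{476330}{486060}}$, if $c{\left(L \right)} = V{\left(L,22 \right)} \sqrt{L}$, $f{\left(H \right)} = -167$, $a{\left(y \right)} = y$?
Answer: $0$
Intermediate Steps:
$V{\left(C,U \right)} = 0$
$c{\left(L \right)} = 0$ ($c{\left(L \right)} = 0 \sqrt{L} = 0$)
$\frac{c{\left(590 \right)}}{\frac{138156}{f{\left(-371 \right)}} - \frac{476330}{486060}} = \frac{0}{\frac{138156}{-167} - \frac{476330}{486060}} = \frac{0}{138156 \left(- \frac{1}{167}\right) - \frac{47633}{48606}} = \frac{0}{- \frac{138156}{167} - \frac{47633}{48606}} = \frac{0}{- \frac{6723165247}{8117202}} = 0 \left(- \frac{8117202}{6723165247}\right) = 0$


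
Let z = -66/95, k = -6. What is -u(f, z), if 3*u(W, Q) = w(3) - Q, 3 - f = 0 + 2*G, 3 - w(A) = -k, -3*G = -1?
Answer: 73/95 ≈ 0.76842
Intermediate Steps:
G = 1/3 (G = -1/3*(-1) = 1/3 ≈ 0.33333)
w(A) = -3 (w(A) = 3 - (-1)*(-6) = 3 - 1*6 = 3 - 6 = -3)
f = 7/3 (f = 3 - (0 + 2*(1/3)) = 3 - (0 + 2/3) = 3 - 1*2/3 = 3 - 2/3 = 7/3 ≈ 2.3333)
z = -66/95 (z = -66*1/95 = -66/95 ≈ -0.69474)
u(W, Q) = -1 - Q/3 (u(W, Q) = (-3 - Q)/3 = -1 - Q/3)
-u(f, z) = -(-1 - 1/3*(-66/95)) = -(-1 + 22/95) = -1*(-73/95) = 73/95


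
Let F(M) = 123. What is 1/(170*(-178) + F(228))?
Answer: -1/30137 ≈ -3.3182e-5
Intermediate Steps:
1/(170*(-178) + F(228)) = 1/(170*(-178) + 123) = 1/(-30260 + 123) = 1/(-30137) = -1/30137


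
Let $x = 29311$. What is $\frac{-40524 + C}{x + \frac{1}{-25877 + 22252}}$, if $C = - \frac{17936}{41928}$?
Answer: $- \frac{384954203375}{278434346067} \approx -1.3826$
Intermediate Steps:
$C = - \frac{2242}{5241}$ ($C = \left(-17936\right) \frac{1}{41928} = - \frac{2242}{5241} \approx -0.42778$)
$\frac{-40524 + C}{x + \frac{1}{-25877 + 22252}} = \frac{-40524 - \frac{2242}{5241}}{29311 + \frac{1}{-25877 + 22252}} = - \frac{212388526}{5241 \left(29311 + \frac{1}{-3625}\right)} = - \frac{212388526}{5241 \left(29311 - \frac{1}{3625}\right)} = - \frac{212388526}{5241 \cdot \frac{106252374}{3625}} = \left(- \frac{212388526}{5241}\right) \frac{3625}{106252374} = - \frac{384954203375}{278434346067}$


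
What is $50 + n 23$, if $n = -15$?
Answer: $-295$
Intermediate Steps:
$50 + n 23 = 50 - 345 = -295$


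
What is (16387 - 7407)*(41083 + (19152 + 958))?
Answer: 549513140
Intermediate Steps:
(16387 - 7407)*(41083 + (19152 + 958)) = 8980*(41083 + 20110) = 8980*61193 = 549513140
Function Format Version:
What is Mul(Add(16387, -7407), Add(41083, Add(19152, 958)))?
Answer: 549513140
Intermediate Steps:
Mul(Add(16387, -7407), Add(41083, Add(19152, 958))) = Mul(8980, Add(41083, 20110)) = Mul(8980, 61193) = 549513140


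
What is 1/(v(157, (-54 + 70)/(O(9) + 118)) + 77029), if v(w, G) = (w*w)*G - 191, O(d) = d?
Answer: 127/10152810 ≈ 1.2509e-5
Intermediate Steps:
v(w, G) = -191 + G*w**2 (v(w, G) = w**2*G - 191 = G*w**2 - 191 = -191 + G*w**2)
1/(v(157, (-54 + 70)/(O(9) + 118)) + 77029) = 1/((-191 + ((-54 + 70)/(9 + 118))*157**2) + 77029) = 1/((-191 + (16/127)*24649) + 77029) = 1/((-191 + 394384/127) + 77029) = 1/(370127/127 + 77029) = 1/(10152810/127) = 127/10152810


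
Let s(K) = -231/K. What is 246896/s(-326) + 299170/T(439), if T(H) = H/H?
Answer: 149596366/231 ≈ 6.4760e+5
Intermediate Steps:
T(H) = 1
246896/s(-326) + 299170/T(439) = 246896/((-231/(-326))) + 299170/1 = 246896/((-231*(-1/326))) + 299170*1 = 246896/(231/326) + 299170 = 246896*(326/231) + 299170 = 80488096/231 + 299170 = 149596366/231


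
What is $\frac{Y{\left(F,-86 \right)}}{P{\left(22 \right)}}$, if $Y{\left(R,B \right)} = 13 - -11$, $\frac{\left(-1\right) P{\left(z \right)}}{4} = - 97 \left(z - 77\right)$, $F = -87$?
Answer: $- \frac{6}{5335} \approx -0.0011246$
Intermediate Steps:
$P{\left(z \right)} = -29876 + 388 z$ ($P{\left(z \right)} = - 4 \left(- 97 \left(z - 77\right)\right) = - 4 \left(- 97 \left(-77 + z\right)\right) = - 4 \left(7469 - 97 z\right) = -29876 + 388 z$)
$Y{\left(R,B \right)} = 24$ ($Y{\left(R,B \right)} = 13 + 11 = 24$)
$\frac{Y{\left(F,-86 \right)}}{P{\left(22 \right)}} = \frac{24}{-29876 + 388 \cdot 22} = \frac{24}{-29876 + 8536} = \frac{24}{-21340} = 24 \left(- \frac{1}{21340}\right) = - \frac{6}{5335}$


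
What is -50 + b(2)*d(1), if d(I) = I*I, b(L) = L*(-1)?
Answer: -52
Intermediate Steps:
b(L) = -L
d(I) = I²
-50 + b(2)*d(1) = -50 - 1*2*1² = -50 - 2*1 = -50 - 2 = -52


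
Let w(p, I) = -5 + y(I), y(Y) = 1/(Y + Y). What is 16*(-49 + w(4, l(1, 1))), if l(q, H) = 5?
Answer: -4312/5 ≈ -862.40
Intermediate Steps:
y(Y) = 1/(2*Y)
w(p, I) = -5 + 1/(2*I)
16*(-49 + w(4, l(1, 1))) = 16*(-49 + (-5 + (1/2)/5)) = 16*(-49 + (-5 + (1/2)*(1/5))) = 16*(-49 + (-5 + 1/10)) = 16*(-49 - 49/10) = 16*(-539/10) = -4312/5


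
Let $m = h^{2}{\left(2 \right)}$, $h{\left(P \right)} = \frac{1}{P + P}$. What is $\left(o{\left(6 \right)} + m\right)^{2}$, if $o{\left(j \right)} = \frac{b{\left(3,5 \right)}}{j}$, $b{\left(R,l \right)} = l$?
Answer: $\frac{1849}{2304} \approx 0.80252$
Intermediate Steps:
$h{\left(P \right)} = \frac{1}{2 P}$
$m = \frac{1}{16}$ ($m = \left(\frac{1}{2 \cdot 2}\right)^{2} = \left(\frac{1}{2} \cdot \frac{1}{2}\right)^{2} = \left(\frac{1}{4}\right)^{2} = \frac{1}{16} \approx 0.0625$)
$o{\left(j \right)} = \frac{5}{j}$
$\left(o{\left(6 \right)} + m\right)^{2} = \left(\frac{5}{6} + \frac{1}{16}\right)^{2} = \left(\frac{43}{48}\right)^{2} = \frac{1849}{2304}$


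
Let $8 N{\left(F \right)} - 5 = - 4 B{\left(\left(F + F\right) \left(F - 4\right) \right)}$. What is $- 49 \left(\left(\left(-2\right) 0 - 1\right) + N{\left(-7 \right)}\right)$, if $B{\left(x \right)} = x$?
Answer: $\frac{30331}{8} \approx 3791.4$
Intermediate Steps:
$N{\left(F \right)} = \frac{5}{8} - F \left(-4 + F\right)$ ($N{\left(F \right)} = \frac{5}{8} + \frac{\left(-4\right) \left(F + F\right) \left(F - 4\right)}{8} = \frac{5}{8} + \frac{\left(-4\right) 2 F \left(-4 + F\right)}{8} = \frac{5}{8} + \frac{\left(-8\right) F \left(-4 + F\right)}{8} = \frac{5}{8} - F \left(-4 + F\right)$)
$- 49 \left(\left(\left(-2\right) 0 - 1\right) + N{\left(-7 \right)}\right) = - 49 \left(\left(\left(-2\right) 0 - 1\right) + \left(\frac{5}{8} - - 7 \left(-4 - 7\right)\right)\right) = - 49 \left(\left(0 - 1\right) + \left(\frac{5}{8} - \left(-7\right) \left(-11\right)\right)\right) = - 49 \left(-1 + \left(\frac{5}{8} - 77\right)\right) = - 49 \left(-1 - \frac{611}{8}\right) = \left(-49\right) \left(- \frac{619}{8}\right) = \frac{30331}{8}$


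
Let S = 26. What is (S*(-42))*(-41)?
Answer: 44772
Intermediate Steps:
(S*(-42))*(-41) = (26*(-42))*(-41) = -1092*(-41) = 44772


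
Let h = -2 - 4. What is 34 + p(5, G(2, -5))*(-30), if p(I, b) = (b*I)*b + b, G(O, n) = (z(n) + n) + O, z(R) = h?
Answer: -11846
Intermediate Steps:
h = -6
z(R) = -6
G(O, n) = -6 + O + n (G(O, n) = (-6 + n) + O = -6 + O + n)
p(I, b) = b + I*b² (p(I, b) = (I*b)*b + b = I*b² + b = b + I*b²)
34 + p(5, G(2, -5))*(-30) = 34 + ((-6 + 2 - 5)*(1 + 5*(-6 + 2 - 5)))*(-30) = 34 - 9*(1 + 5*(-9))*(-30) = 34 - 9*(1 - 45)*(-30) = 34 - 9*(-44)*(-30) = 34 + 396*(-30) = 34 - 11880 = -11846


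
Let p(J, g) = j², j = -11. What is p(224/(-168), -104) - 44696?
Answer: -44575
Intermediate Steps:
p(J, g) = 121 (p(J, g) = (-11)² = 121)
p(224/(-168), -104) - 44696 = 121 - 44696 = -44575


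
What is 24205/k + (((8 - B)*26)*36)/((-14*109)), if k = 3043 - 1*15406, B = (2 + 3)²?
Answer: 79891613/9432969 ≈ 8.4694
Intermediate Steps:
B = 25 (B = 5² = 25)
k = -12363 (k = 3043 - 15406 = -12363)
24205/k + (((8 - B)*26)*36)/((-14*109)) = 24205/(-12363) + (((8 - 1*25)*26)*36)/((-14*109)) = 24205*(-1/12363) + (((8 - 25)*26)*36)/(-1526) = -24205/12363 + (-17*26*36)*(-1/1526) = -24205/12363 - 442*36*(-1/1526) = -24205/12363 - 15912*(-1/1526) = -24205/12363 + 7956/763 = 79891613/9432969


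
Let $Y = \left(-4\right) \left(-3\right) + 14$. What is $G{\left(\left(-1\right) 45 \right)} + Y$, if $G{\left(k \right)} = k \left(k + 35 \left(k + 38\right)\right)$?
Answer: $13076$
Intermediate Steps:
$G{\left(k \right)} = k \left(1330 + 36 k\right)$ ($G{\left(k \right)} = k \left(k + 35 \left(38 + k\right)\right) = k \left(k + \left(1330 + 35 k\right)\right) = k \left(1330 + 36 k\right)$)
$Y = 26$ ($Y = 12 + 14 = 26$)
$G{\left(\left(-1\right) 45 \right)} + Y = 2 \left(\left(-1\right) 45\right) \left(665 + 18 \left(\left(-1\right) 45\right)\right) + 26 = 2 \left(-45\right) \left(665 + 18 \left(-45\right)\right) + 26 = 2 \left(-45\right) \left(665 - 810\right) + 26 = 2 \left(-45\right) \left(-145\right) + 26 = 13050 + 26 = 13076$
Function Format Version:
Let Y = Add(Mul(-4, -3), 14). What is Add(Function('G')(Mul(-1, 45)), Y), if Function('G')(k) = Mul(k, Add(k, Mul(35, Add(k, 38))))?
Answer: 13076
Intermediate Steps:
Function('G')(k) = Mul(k, Add(1330, Mul(36, k))) (Function('G')(k) = Mul(k, Add(k, Mul(35, Add(38, k)))) = Mul(k, Add(k, Add(1330, Mul(35, k)))) = Mul(k, Add(1330, Mul(36, k))))
Y = 26 (Y = Add(12, 14) = 26)
Add(Function('G')(Mul(-1, 45)), Y) = Add(Mul(2, Mul(-1, 45), Add(665, Mul(18, Mul(-1, 45)))), 26) = Add(Mul(2, -45, Add(665, Mul(18, -45))), 26) = Add(Mul(2, -45, Add(665, -810)), 26) = Add(Mul(2, -45, -145), 26) = Add(13050, 26) = 13076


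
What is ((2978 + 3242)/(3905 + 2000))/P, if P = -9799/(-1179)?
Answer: 1466676/11572619 ≈ 0.12674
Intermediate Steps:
P = 9799/1179 (P = -9799*(-1/1179) = 9799/1179 ≈ 8.3113)
((2978 + 3242)/(3905 + 2000))/P = ((2978 + 3242)/(3905 + 2000))/(9799/1179) = (6220/5905)*(1179/9799) = (6220*(1/5905))*(1179/9799) = (1244/1181)*(1179/9799) = 1466676/11572619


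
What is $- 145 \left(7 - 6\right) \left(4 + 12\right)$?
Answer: $-2320$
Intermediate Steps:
$- 145 \left(7 - 6\right) \left(4 + 12\right) = - 145 \cdot 1 \cdot 16 = \left(-145\right) 16 = -2320$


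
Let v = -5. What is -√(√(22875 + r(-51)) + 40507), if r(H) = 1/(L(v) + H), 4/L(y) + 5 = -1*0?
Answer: -√(2717250067 + 518*√383619145)/259 ≈ -201.64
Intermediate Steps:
L(y) = -⅘ (L(y) = 4/(-5 - 1*0) = 4/(-5 + 0) = 4/(-5) = 4*(-⅕) = -⅘)
r(H) = 1/(-⅘ + H)
-√(√(22875 + r(-51)) + 40507) = -√(√(22875 + 5/(-4 + 5*(-51))) + 40507) = -√(√(22875 + 5/(-4 - 255)) + 40507) = -√(√(22875 + 5/(-259)) + 40507) = -√(√(22875 + 5*(-1/259)) + 40507) = -√(√(22875 - 5/259) + 40507) = -√(√(5924620/259) + 40507) = -√(2*√383619145/259 + 40507) = -√(40507 + 2*√383619145/259)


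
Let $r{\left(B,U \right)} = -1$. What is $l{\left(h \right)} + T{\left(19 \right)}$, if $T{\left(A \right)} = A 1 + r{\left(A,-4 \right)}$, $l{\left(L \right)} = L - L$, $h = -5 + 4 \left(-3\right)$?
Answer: $18$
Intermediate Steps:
$h = -17$ ($h = -5 - 12 = -17$)
$l{\left(L \right)} = 0$
$T{\left(A \right)} = -1 + A$ ($T{\left(A \right)} = A 1 - 1 = A - 1 = -1 + A$)
$l{\left(h \right)} + T{\left(19 \right)} = 0 + \left(-1 + 19\right) = 0 + 18 = 18$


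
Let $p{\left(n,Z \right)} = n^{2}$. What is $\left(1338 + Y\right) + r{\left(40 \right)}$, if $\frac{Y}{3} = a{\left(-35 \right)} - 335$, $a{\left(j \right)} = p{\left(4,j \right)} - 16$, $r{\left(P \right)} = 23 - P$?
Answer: $316$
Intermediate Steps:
$a{\left(j \right)} = 0$ ($a{\left(j \right)} = 4^{2} - 16 = 16 - 16 = 0$)
$Y = -1005$ ($Y = 3 \left(0 - 335\right) = 3 \left(-335\right) = -1005$)
$\left(1338 + Y\right) + r{\left(40 \right)} = \left(1338 - 1005\right) + \left(23 - 40\right) = 333 + \left(23 - 40\right) = 333 - 17 = 316$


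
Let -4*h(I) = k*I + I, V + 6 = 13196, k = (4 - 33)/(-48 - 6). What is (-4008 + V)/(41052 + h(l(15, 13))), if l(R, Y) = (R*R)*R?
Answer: 73456/318041 ≈ 0.23096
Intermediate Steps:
l(R, Y) = R³ (l(R, Y) = R²*R = R³)
k = 29/54 (k = -29/(-54) = -29*(-1/54) = 29/54 ≈ 0.53704)
V = 13190 (V = -6 + 13196 = 13190)
h(I) = -83*I/216 (h(I) = -(29*I/54 + I)/4 = -83*I/216)
(-4008 + V)/(41052 + h(l(15, 13))) = (-4008 + 13190)/(41052 - 83/216*15³) = 9182/(41052 - 83/216*3375) = 9182/(41052 - 10375/8) = 9182/(318041/8) = 9182*(8/318041) = 73456/318041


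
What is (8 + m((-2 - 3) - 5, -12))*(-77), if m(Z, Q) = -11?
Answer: 231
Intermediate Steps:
(8 + m((-2 - 3) - 5, -12))*(-77) = (8 - 11)*(-77) = -3*(-77) = 231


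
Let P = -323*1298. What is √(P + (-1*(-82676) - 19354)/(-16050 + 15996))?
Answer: I*√34054557/9 ≈ 648.4*I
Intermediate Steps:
P = -419254
√(P + (-1*(-82676) - 19354)/(-16050 + 15996)) = √(-419254 + (-1*(-82676) - 19354)/(-16050 + 15996)) = √(-419254 + (82676 - 19354)/(-54)) = √(-419254 + 63322*(-1/54)) = √(-419254 - 31661/27) = √(-11351519/27) = I*√34054557/9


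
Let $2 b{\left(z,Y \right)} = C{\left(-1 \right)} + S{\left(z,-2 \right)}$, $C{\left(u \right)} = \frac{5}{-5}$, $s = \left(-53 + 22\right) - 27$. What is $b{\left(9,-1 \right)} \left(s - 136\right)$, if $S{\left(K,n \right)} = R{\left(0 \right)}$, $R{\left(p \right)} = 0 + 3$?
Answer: $-194$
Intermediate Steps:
$s = -58$ ($s = -31 - 27 = -58$)
$C{\left(u \right)} = -1$ ($C{\left(u \right)} = 5 \left(- \frac{1}{5}\right) = -1$)
$R{\left(p \right)} = 3$
$S{\left(K,n \right)} = 3$
$b{\left(z,Y \right)} = 1$ ($b{\left(z,Y \right)} = \frac{-1 + 3}{2} = \frac{1}{2} \cdot 2 = 1$)
$b{\left(9,-1 \right)} \left(s - 136\right) = 1 \left(-58 - 136\right) = 1 \left(-194\right) = -194$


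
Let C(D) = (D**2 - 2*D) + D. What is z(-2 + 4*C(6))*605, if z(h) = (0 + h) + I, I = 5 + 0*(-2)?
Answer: 74415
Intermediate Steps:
I = 5 (I = 5 + 0 = 5)
C(D) = D**2 - D
z(h) = 5 + h (z(h) = (0 + h) + 5 = h + 5 = 5 + h)
z(-2 + 4*C(6))*605 = (5 + (-2 + 4*(6*(-1 + 6))))*605 = (5 + (-2 + 4*(6*5)))*605 = (5 + (-2 + 4*30))*605 = (5 + (-2 + 120))*605 = (5 + 118)*605 = 123*605 = 74415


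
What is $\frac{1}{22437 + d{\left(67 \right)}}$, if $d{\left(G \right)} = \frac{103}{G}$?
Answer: $\frac{67}{1503382} \approx 4.4566 \cdot 10^{-5}$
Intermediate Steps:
$\frac{1}{22437 + d{\left(67 \right)}} = \frac{1}{22437 + \frac{103}{67}} = \frac{1}{\frac{1503382}{67}} = \frac{67}{1503382}$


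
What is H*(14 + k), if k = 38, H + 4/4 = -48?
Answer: -2548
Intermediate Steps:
H = -49 (H = -1 - 48 = -49)
H*(14 + k) = -49*(14 + 38) = -49*52 = -2548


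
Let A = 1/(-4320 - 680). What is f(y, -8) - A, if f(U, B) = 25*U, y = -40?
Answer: -4999999/5000 ≈ -1000.0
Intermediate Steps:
A = -1/5000 (A = 1/(-5000) = -1/5000 ≈ -0.00020000)
f(y, -8) - A = 25*(-40) - 1*(-1/5000) = -1000 + 1/5000 = -4999999/5000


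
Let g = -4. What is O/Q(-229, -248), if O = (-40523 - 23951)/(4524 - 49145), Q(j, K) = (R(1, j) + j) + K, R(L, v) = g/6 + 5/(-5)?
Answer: -96711/32037878 ≈ -0.0030186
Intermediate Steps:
R(L, v) = -5/3 (R(L, v) = -4/6 + 5/(-5) = -4*⅙ + 5*(-⅕) = -⅔ - 1 = -5/3)
Q(j, K) = -5/3 + K + j (Q(j, K) = (-5/3 + j) + K = -5/3 + K + j)
O = 64474/44621 (O = -64474/(-44621) = -64474*(-1/44621) = 64474/44621 ≈ 1.4449)
O/Q(-229, -248) = 64474/(44621*(-5/3 - 248 - 229)) = 64474/(44621*(-1436/3)) = (64474/44621)*(-3/1436) = -96711/32037878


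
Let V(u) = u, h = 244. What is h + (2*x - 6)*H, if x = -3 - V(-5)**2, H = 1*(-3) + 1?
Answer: 368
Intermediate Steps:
H = -2 (H = -3 + 1 = -2)
x = -28 (x = -3 - 1*(-5)**2 = -3 - 1*25 = -3 - 25 = -28)
h + (2*x - 6)*H = 244 + (2*(-28) - 6)*(-2) = 244 + (-56 - 6)*(-2) = 244 - 62*(-2) = 244 + 124 = 368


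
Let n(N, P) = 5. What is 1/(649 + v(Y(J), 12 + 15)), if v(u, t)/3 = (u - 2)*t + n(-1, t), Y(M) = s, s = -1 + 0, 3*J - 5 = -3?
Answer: 1/421 ≈ 0.0023753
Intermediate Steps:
J = ⅔ (J = 5/3 + (⅓)*(-3) = 5/3 - 1 = ⅔ ≈ 0.66667)
s = -1
Y(M) = -1
v(u, t) = 15 + 3*t*(-2 + u) (v(u, t) = 3*((u - 2)*t + 5) = 3*((-2 + u)*t + 5) = 3*(t*(-2 + u) + 5) = 3*(5 + t*(-2 + u)) = 15 + 3*t*(-2 + u))
1/(649 + v(Y(J), 12 + 15)) = 1/(649 + (15 - 6*(12 + 15) + 3*(12 + 15)*(-1))) = 1/(649 + (15 - 6*27 + 3*27*(-1))) = 1/(649 + (15 - 162 - 81)) = 1/(649 - 228) = 1/421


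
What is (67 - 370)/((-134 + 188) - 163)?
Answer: 303/109 ≈ 2.7798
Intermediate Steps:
(67 - 370)/((-134 + 188) - 163) = -303/(54 - 163) = -303/(-109) = -303*(-1/109) = 303/109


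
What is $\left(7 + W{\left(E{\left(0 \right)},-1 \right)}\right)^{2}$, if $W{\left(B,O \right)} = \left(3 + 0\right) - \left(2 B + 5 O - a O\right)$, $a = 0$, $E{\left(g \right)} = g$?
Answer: $225$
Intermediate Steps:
$W{\left(B,O \right)} = 3 - 5 O - 2 B$ ($W{\left(B,O \right)} = \left(3 + 0\right) + \left(\left(- 2 B - 5 O\right) + 0 O\right) = 3 + \left(\left(- 5 O - 2 B\right) + 0\right) = 3 - \left(2 B + 5 O\right) = 3 - 5 O - 2 B$)
$\left(7 + W{\left(E{\left(0 \right)},-1 \right)}\right)^{2} = \left(7 - -8\right)^{2} = \left(7 + \left(3 + 5 + 0\right)\right)^{2} = \left(7 + 8\right)^{2} = 15^{2} = 225$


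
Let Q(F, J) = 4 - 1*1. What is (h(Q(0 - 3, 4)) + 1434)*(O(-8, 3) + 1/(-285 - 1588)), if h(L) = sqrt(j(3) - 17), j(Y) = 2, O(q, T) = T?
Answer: 8056212/1873 + 5618*I*sqrt(15)/1873 ≈ 4301.2 + 11.617*I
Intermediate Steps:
Q(F, J) = 3 (Q(F, J) = 4 - 1 = 3)
h(L) = I*sqrt(15) (h(L) = sqrt(2 - 17) = sqrt(-15) = I*sqrt(15))
(h(Q(0 - 3, 4)) + 1434)*(O(-8, 3) + 1/(-285 - 1588)) = (I*sqrt(15) + 1434)*(3 + 1/(-285 - 1588)) = (1434 + I*sqrt(15))*(3 + 1/(-1873)) = (1434 + I*sqrt(15))*(3 - 1/1873) = (1434 + I*sqrt(15))*(5618/1873) = 8056212/1873 + 5618*I*sqrt(15)/1873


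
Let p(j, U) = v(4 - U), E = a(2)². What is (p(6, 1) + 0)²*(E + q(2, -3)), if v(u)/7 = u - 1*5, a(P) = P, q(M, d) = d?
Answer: 196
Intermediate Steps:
E = 4 (E = 2² = 4)
v(u) = -35 + 7*u (v(u) = 7*(u - 1*5) = 7*(u - 5) = 7*(-5 + u) = -35 + 7*u)
p(j, U) = -7 - 7*U (p(j, U) = -35 + 7*(4 - U) = -35 + (28 - 7*U) = -7 - 7*U)
(p(6, 1) + 0)²*(E + q(2, -3)) = ((-7 - 7*1) + 0)²*(4 - 3) = ((-7 - 7) + 0)²*1 = (-14 + 0)²*1 = (-14)²*1 = 196*1 = 196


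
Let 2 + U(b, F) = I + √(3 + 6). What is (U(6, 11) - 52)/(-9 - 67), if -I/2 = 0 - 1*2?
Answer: 47/76 ≈ 0.61842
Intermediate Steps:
I = 4 (I = -2*(0 - 1*2) = -2*(0 - 2) = -2*(-2) = 4)
U(b, F) = 5 (U(b, F) = -2 + (4 + √(3 + 6)) = -2 + (4 + √9) = -2 + (4 + 3) = -2 + 7 = 5)
(U(6, 11) - 52)/(-9 - 67) = (5 - 52)/(-9 - 67) = -47/(-76) = -47*(-1/76) = 47/76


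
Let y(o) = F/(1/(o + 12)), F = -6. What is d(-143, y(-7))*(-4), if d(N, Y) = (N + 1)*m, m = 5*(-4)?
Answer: -11360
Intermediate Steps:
m = -20
y(o) = -72 - 6*o (y(o) = -(72 + 6*o) = -6*(12 + o) = -72 - 6*o)
d(N, Y) = -20 - 20*N (d(N, Y) = (N + 1)*(-20) = (1 + N)*(-20) = -20 - 20*N)
d(-143, y(-7))*(-4) = (-20 - 20*(-143))*(-4) = (-20 + 2860)*(-4) = 2840*(-4) = -11360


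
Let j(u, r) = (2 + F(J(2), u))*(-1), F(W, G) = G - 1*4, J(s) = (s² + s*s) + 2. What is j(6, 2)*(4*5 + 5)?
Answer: -100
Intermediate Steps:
J(s) = 2 + 2*s² (J(s) = (s² + s²) + 2 = 2*s² + 2 = 2 + 2*s²)
F(W, G) = -4 + G (F(W, G) = G - 4 = -4 + G)
j(u, r) = 2 - u (j(u, r) = (2 + (-4 + u))*(-1) = (-2 + u)*(-1) = 2 - u)
j(6, 2)*(4*5 + 5) = (2 - 1*6)*(4*5 + 5) = (2 - 6)*(20 + 5) = -4*25 = -100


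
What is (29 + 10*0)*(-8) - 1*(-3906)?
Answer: 3674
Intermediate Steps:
(29 + 10*0)*(-8) - 1*(-3906) = (29 + 0)*(-8) + 3906 = 29*(-8) + 3906 = -232 + 3906 = 3674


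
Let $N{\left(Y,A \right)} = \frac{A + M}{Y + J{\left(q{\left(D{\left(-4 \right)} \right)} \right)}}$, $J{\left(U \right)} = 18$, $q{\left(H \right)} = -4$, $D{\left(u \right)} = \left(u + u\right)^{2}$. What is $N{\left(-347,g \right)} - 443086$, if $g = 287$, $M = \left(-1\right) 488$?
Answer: $- \frac{145775093}{329} \approx -4.4309 \cdot 10^{5}$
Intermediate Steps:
$D{\left(u \right)} = 4 u^{2}$ ($D{\left(u \right)} = \left(2 u\right)^{2} = 4 u^{2}$)
$M = -488$
$N{\left(Y,A \right)} = \frac{-488 + A}{18 + Y}$ ($N{\left(Y,A \right)} = \frac{A - 488}{Y + 18} = \frac{-488 + A}{18 + Y}$)
$N{\left(-347,g \right)} - 443086 = \frac{-488 + 287}{18 - 347} - 443086 = \frac{1}{-329} \left(-201\right) - 443086 = \left(- \frac{1}{329}\right) \left(-201\right) - 443086 = \frac{201}{329} - 443086 = - \frac{145775093}{329}$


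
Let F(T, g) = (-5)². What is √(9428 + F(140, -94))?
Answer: √9453 ≈ 97.227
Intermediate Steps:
F(T, g) = 25
√(9428 + F(140, -94)) = √(9428 + 25) = √9453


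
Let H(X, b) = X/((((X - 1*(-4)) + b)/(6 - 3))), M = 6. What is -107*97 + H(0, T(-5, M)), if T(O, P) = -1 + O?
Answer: -10379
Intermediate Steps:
H(X, b) = X/(4/3 + X/3 + b/3) (H(X, b) = X/((((X + 4) + b)/3)) = X/((((4 + X) + b)*(1/3))) = X/(((4 + X + b)*(1/3))) = X/(4/3 + X/3 + b/3))
-107*97 + H(0, T(-5, M)) = -107*97 + 3*0/(4 + 0 + (-1 - 5)) = -10379 + 3*0/(4 + 0 - 6) = -10379 + 3*0/(-2) = -10379 + 3*0*(-1/2) = -10379 + 0 = -10379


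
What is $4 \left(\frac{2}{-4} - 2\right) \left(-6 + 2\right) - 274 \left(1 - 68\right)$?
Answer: $18398$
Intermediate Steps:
$4 \left(\frac{2}{-4} - 2\right) \left(-6 + 2\right) - 274 \left(1 - 68\right) = 4 \left(2 \left(- \frac{1}{4}\right) - 2\right) \left(-4\right) - -18358 = 4 \left(- \frac{1}{2} - 2\right) \left(-4\right) + 18358 = 4 \left(- \frac{5}{2}\right) \left(-4\right) + 18358 = \left(-10\right) \left(-4\right) + 18358 = 40 + 18358 = 18398$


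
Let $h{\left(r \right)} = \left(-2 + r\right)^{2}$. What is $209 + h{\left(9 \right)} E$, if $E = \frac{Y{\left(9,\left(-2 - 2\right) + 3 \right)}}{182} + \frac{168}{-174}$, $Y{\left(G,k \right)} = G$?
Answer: $\frac{123741}{754} \approx 164.11$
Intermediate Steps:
$E = - \frac{4835}{5278}$ ($E = \frac{9}{182} + \frac{168}{-174} = 9 \cdot \frac{1}{182} + 168 \left(- \frac{1}{174}\right) = \frac{9}{182} - \frac{28}{29} = - \frac{4835}{5278} \approx -0.91607$)
$209 + h{\left(9 \right)} E = 209 + \left(-2 + 9\right)^{2} \left(- \frac{4835}{5278}\right) = 209 + 7^{2} \left(- \frac{4835}{5278}\right) = 209 + 49 \left(- \frac{4835}{5278}\right) = 209 - \frac{33845}{754} = \frac{123741}{754}$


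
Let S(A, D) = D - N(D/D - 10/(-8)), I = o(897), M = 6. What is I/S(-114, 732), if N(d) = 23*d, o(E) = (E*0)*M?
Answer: 0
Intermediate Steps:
o(E) = 0 (o(E) = (E*0)*6 = 0*6 = 0)
I = 0
S(A, D) = -207/4 + D (S(A, D) = D - 23*(D/D - 10/(-8)) = D - 23*(1 - 10*(-⅛)) = D - 23*(1 + 5/4) = D - 23*9/4 = D - 1*207/4 = D - 207/4 = -207/4 + D)
I/S(-114, 732) = 0/(-207/4 + 732) = 0/(2721/4) = 0*(4/2721) = 0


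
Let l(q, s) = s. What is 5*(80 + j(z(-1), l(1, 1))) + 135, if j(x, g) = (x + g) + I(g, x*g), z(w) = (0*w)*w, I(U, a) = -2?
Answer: 530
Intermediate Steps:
z(w) = 0 (z(w) = 0*w = 0)
j(x, g) = -2 + g + x (j(x, g) = (x + g) - 2 = (g + x) - 2 = -2 + g + x)
5*(80 + j(z(-1), l(1, 1))) + 135 = 5*(80 + (-2 + 1 + 0)) + 135 = 5*(80 - 1) + 135 = 5*79 + 135 = 395 + 135 = 530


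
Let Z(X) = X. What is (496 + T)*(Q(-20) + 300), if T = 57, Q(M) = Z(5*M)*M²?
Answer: -21954100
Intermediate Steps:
Q(M) = 5*M³ (Q(M) = (5*M)*M² = 5*M³)
(496 + T)*(Q(-20) + 300) = (496 + 57)*(5*(-20)³ + 300) = 553*(5*(-8000) + 300) = 553*(-40000 + 300) = 553*(-39700) = -21954100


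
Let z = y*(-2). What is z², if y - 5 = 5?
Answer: 400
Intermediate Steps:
y = 10 (y = 5 + 5 = 10)
z = -20 (z = 10*(-2) = -20)
z² = (-20)² = 400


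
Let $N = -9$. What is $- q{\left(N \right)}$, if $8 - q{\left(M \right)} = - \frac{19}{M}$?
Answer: $- \frac{53}{9} \approx -5.8889$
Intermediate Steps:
$q{\left(M \right)} = 8 + \frac{19}{M}$ ($q{\left(M \right)} = 8 - - \frac{19}{M} = 8 + \frac{19}{M}$)
$- q{\left(N \right)} = - (8 + \frac{19}{-9}) = - (8 + 19 \left(- \frac{1}{9}\right)) = - (8 - \frac{19}{9}) = \left(-1\right) \frac{53}{9} = - \frac{53}{9}$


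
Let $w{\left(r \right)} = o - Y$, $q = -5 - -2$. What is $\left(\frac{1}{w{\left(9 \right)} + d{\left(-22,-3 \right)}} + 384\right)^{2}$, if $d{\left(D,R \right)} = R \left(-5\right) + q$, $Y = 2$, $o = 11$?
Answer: $\frac{65044225}{441} \approx 1.4749 \cdot 10^{5}$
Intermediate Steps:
$q = -3$ ($q = -5 + 2 = -3$)
$d{\left(D,R \right)} = -3 - 5 R$ ($d{\left(D,R \right)} = R \left(-5\right) - 3 = - 5 R - 3 = -3 - 5 R$)
$w{\left(r \right)} = 9$ ($w{\left(r \right)} = 11 - 2 = 9$)
$\left(\frac{1}{w{\left(9 \right)} + d{\left(-22,-3 \right)}} + 384\right)^{2} = \left(\frac{1}{9 - -12} + 384\right)^{2} = \left(\frac{1}{9 + \left(-3 + 15\right)} + 384\right)^{2} = \left(\frac{1}{9 + 12} + 384\right)^{2} = \left(\frac{1}{21} + 384\right)^{2} = \left(\frac{8065}{21}\right)^{2} = \frac{65044225}{441}$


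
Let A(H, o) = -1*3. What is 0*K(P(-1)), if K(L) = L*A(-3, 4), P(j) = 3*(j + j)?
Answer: 0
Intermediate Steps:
A(H, o) = -3
P(j) = 6*j (P(j) = 3*(2*j) = 6*j)
K(L) = -3*L (K(L) = L*(-3) = -3*L)
0*K(P(-1)) = 0*(-18*(-1)) = 0*(-3*(-6)) = 0*18 = 0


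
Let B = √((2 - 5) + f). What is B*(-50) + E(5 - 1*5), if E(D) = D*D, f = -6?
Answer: -150*I ≈ -150.0*I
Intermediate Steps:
B = 3*I (B = √((2 - 5) - 6) = √(-3 - 6) = √(-9) = 3*I ≈ 3.0*I)
E(D) = D²
B*(-50) + E(5 - 1*5) = (3*I)*(-50) + (5 - 1*5)² = -150*I + (5 - 5)² = -150*I + 0² = -150*I + 0 = -150*I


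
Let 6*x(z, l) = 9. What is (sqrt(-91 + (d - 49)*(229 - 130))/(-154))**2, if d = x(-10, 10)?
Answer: -9587/47432 ≈ -0.20212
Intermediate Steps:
x(z, l) = 3/2 (x(z, l) = (1/6)*9 = 3/2)
d = 3/2 ≈ 1.5000
(sqrt(-91 + (d - 49)*(229 - 130))/(-154))**2 = (sqrt(-91 + (3/2 - 49)*(229 - 130))/(-154))**2 = (sqrt(-91 - 95/2*99)*(-1/154))**2 = (sqrt(-91 - 9405/2)*(-1/154))**2 = (sqrt(-9587/2)*(-1/154))**2 = ((I*sqrt(19174)/2)*(-1/154))**2 = (-I*sqrt(19174)/308)**2 = -9587/47432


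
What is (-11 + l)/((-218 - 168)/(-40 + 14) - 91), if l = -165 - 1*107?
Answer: 3679/990 ≈ 3.7162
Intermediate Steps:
l = -272 (l = -165 - 107 = -272)
(-11 + l)/((-218 - 168)/(-40 + 14) - 91) = (-11 - 272)/((-218 - 168)/(-40 + 14) - 91) = -283/(-386/(-26) - 91) = -283/(-386*(-1/26) - 91) = -283/(193/13 - 91) = -283/(-990/13) = -283*(-13/990) = 3679/990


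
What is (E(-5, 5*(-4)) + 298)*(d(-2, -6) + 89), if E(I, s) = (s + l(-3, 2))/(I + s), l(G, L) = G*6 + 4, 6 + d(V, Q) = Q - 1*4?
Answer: 546332/25 ≈ 21853.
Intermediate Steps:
d(V, Q) = -10 + Q (d(V, Q) = -6 + (Q - 1*4) = -6 + (Q - 4) = -6 + (-4 + Q) = -10 + Q)
l(G, L) = 4 + 6*G (l(G, L) = 6*G + 4 = 4 + 6*G)
E(I, s) = (-14 + s)/(I + s) (E(I, s) = (s + (4 + 6*(-3)))/(I + s) = (s + (4 - 18))/(I + s) = (s - 14)/(I + s) = (-14 + s)/(I + s))
(E(-5, 5*(-4)) + 298)*(d(-2, -6) + 89) = ((-14 + 5*(-4))/(-5 + 5*(-4)) + 298)*((-10 - 6) + 89) = ((-14 - 20)/(-5 - 20) + 298)*(-16 + 89) = (-34/(-25) + 298)*73 = (-1/25*(-34) + 298)*73 = (34/25 + 298)*73 = (7484/25)*73 = 546332/25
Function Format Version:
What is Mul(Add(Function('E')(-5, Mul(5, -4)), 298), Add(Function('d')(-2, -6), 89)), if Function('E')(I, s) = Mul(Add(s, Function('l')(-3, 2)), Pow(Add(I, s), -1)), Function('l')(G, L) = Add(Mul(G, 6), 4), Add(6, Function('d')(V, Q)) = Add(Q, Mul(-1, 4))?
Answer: Rational(546332, 25) ≈ 21853.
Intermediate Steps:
Function('d')(V, Q) = Add(-10, Q) (Function('d')(V, Q) = Add(-6, Add(Q, Mul(-1, 4))) = Add(-6, Add(Q, -4)) = Add(-6, Add(-4, Q)) = Add(-10, Q))
Function('l')(G, L) = Add(4, Mul(6, G)) (Function('l')(G, L) = Add(Mul(6, G), 4) = Add(4, Mul(6, G)))
Function('E')(I, s) = Mul(Pow(Add(I, s), -1), Add(-14, s)) (Function('E')(I, s) = Mul(Add(s, Add(4, Mul(6, -3))), Pow(Add(I, s), -1)) = Mul(Add(s, Add(4, -18)), Pow(Add(I, s), -1)) = Mul(Add(s, -14), Pow(Add(I, s), -1)) = Mul(Add(-14, s), Pow(Add(I, s), -1)) = Mul(Pow(Add(I, s), -1), Add(-14, s)))
Mul(Add(Function('E')(-5, Mul(5, -4)), 298), Add(Function('d')(-2, -6), 89)) = Mul(Add(Mul(Pow(Add(-5, Mul(5, -4)), -1), Add(-14, Mul(5, -4))), 298), Add(Add(-10, -6), 89)) = Mul(Add(Mul(Pow(Add(-5, -20), -1), Add(-14, -20)), 298), Add(-16, 89)) = Mul(Add(Mul(Pow(-25, -1), -34), 298), 73) = Mul(Add(Mul(Rational(-1, 25), -34), 298), 73) = Mul(Add(Rational(34, 25), 298), 73) = Mul(Rational(7484, 25), 73) = Rational(546332, 25)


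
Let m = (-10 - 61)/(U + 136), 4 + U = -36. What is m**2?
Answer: 5041/9216 ≈ 0.54698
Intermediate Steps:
U = -40 (U = -4 - 36 = -40)
m = -71/96 (m = (-10 - 61)/(-40 + 136) = -71/96 ≈ -0.73958)
m**2 = (-71/96)**2 = 5041/9216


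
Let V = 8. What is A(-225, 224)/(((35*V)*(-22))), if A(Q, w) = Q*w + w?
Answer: 448/55 ≈ 8.1454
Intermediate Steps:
A(Q, w) = w + Q*w
A(-225, 224)/(((35*V)*(-22))) = (224*(1 - 225))/(((35*8)*(-22))) = (224*(-224))/((280*(-22))) = -50176/(-6160) = -50176*(-1/6160) = 448/55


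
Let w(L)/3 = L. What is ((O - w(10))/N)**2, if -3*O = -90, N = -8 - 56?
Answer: 0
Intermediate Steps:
N = -64
O = 30 (O = -1/3*(-90) = 30)
w(L) = 3*L
((O - w(10))/N)**2 = ((30 - 3*10)/(-64))**2 = ((30 - 1*30)*(-1/64))**2 = ((30 - 30)*(-1/64))**2 = (0*(-1/64))**2 = 0**2 = 0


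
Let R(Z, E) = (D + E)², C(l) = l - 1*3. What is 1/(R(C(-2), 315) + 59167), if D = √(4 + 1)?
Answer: 52799/8362541703 - 70*√5/2787513901 ≈ 6.2576e-6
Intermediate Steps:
C(l) = -3 + l (C(l) = l - 3 = -3 + l)
D = √5 ≈ 2.2361
R(Z, E) = (E + √5)² (R(Z, E) = (√5 + E)² = (E + √5)²)
1/(R(C(-2), 315) + 59167) = 1/((315 + √5)² + 59167) = 1/(59167 + (315 + √5)²)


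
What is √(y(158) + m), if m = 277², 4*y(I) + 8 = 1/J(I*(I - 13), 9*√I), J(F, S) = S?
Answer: √(68954861808 + 158*√158)/948 ≈ 277.00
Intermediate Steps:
y(I) = -2 + 1/(36*√I) (y(I) = -2 + 1/(4*((9*√I))) = -2 + (1/(9*√I))/4 = -2 + 1/(36*√I))
m = 76729
√(y(158) + m) = √((-2 + 1/(36*√158)) + 76729) = √((-2 + (√158/158)/36) + 76729) = √((-2 + √158/5688) + 76729) = √(76727 + √158/5688)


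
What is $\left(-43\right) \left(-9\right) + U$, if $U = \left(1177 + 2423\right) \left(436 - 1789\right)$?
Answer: $-4870413$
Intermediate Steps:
$U = -4870800$ ($U = 3600 \left(-1353\right) = -4870800$)
$\left(-43\right) \left(-9\right) + U = \left(-43\right) \left(-9\right) - 4870800 = 387 - 4870800 = -4870413$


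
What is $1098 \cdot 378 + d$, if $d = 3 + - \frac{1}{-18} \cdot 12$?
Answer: $\frac{1245143}{3} \approx 4.1505 \cdot 10^{5}$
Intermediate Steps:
$d = \frac{11}{3}$ ($d = 3 + \left(-1\right) \left(- \frac{1}{18}\right) 12 = 3 + \frac{1}{18} \cdot 12 = 3 + \frac{2}{3} = \frac{11}{3} \approx 3.6667$)
$1098 \cdot 378 + d = 1098 \cdot 378 + \frac{11}{3} = 415044 + \frac{11}{3} = \frac{1245143}{3}$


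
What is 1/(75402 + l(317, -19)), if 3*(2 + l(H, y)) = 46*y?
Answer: 3/225326 ≈ 1.3314e-5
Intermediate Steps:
l(H, y) = -2 + 46*y/3 (l(H, y) = -2 + (46*y)/3 = -2 + 46*y/3)
1/(75402 + l(317, -19)) = 1/(75402 + (-2 + (46/3)*(-19))) = 1/(75402 + (-2 - 874/3)) = 1/(75402 - 880/3) = 1/(225326/3) = 3/225326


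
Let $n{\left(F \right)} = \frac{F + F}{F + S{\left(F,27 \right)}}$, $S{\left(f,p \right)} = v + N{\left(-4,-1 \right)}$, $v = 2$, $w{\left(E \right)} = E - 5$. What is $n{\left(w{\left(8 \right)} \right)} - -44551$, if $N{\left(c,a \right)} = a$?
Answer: $\frac{89105}{2} \approx 44553.0$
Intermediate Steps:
$w{\left(E \right)} = -5 + E$ ($w{\left(E \right)} = E - 5 = -5 + E$)
$S{\left(f,p \right)} = 1$ ($S{\left(f,p \right)} = 2 - 1 = 1$)
$n{\left(F \right)} = \frac{2 F}{1 + F}$ ($n{\left(F \right)} = \frac{F + F}{F + 1} = \frac{2 F}{1 + F}$)
$n{\left(w{\left(8 \right)} \right)} - -44551 = \frac{2 \left(-5 + 8\right)}{1 + \left(-5 + 8\right)} - -44551 = 2 \cdot 3 \frac{1}{1 + 3} + 44551 = 2 \cdot 3 \cdot \frac{1}{4} + 44551 = \frac{3}{2} + 44551 = \frac{89105}{2}$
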